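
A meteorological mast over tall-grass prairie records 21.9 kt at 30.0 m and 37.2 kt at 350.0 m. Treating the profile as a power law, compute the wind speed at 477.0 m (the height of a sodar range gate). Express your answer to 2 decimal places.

39.77 kt

First find α: α = ln(V₂/V₁)/ln(z₂/z₁) = ln(37.2/21.9)/ln(350.0/30.0) = 0.52982/2.45674 = 0.2157
Extrapolate from 350.0 m to 477.0 m: V₃ = 37.2 × (477.0/350.0)^0.2157 = 37.2 × 1.0690 = 39.7684 kt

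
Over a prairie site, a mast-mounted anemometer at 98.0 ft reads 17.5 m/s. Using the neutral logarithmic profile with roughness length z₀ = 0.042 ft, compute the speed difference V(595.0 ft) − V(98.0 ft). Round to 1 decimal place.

4.1 m/s

Log law: V₂ = V₁ · ln(z₂/z₀)/ln(z₁/z₀) = 17.5 × 9.5586/7.7551 = 21.5700 m/s
ΔV = 21.5700 − 17.5 = 4.0700 m/s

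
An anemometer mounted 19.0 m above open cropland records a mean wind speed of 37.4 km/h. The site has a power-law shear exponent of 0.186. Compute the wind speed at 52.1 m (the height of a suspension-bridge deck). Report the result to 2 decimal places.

45.12 km/h

Power-law profile: V₂ = V₁ · (z₂/z₁)^α
V₂ = 37.4 × (52.1/19.0)^0.186 = 37.4 × (2.7421)^0.186
    = 37.4 × 1.2064 = 45.1186 km/h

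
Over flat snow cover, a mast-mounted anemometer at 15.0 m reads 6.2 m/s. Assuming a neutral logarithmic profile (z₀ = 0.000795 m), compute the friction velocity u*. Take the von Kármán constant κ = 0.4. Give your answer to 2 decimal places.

u* ≈ 0.25 m/s

Log law: V(z) = (u*/κ) · ln(z/z₀) ⇒ u* = κ · V / ln(z/z₀)
u* = 0.4 × 6.2 / ln(15.0/0.000795) = 0.4 × 6.2 / 9.8452
   = 2.4800 / 9.8452 = 0.2519 m/s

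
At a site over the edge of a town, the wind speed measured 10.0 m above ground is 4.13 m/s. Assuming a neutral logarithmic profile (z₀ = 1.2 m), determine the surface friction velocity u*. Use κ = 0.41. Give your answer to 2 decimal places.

u* ≈ 0.80 m/s

Log law: V(z) = (u*/κ) · ln(z/z₀) ⇒ u* = κ · V / ln(z/z₀)
u* = 0.41 × 4.13 / ln(10.0/1.2) = 0.41 × 4.13 / 2.1203
   = 1.6933 / 2.1203 = 0.7986 m/s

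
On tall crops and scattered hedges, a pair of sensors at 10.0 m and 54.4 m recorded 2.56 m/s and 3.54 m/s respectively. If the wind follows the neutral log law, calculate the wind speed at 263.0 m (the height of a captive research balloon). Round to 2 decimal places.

4.45 m/s

Log law: V ∝ ln(z/z₀). From the pair, with r = V₁/V₂ = 0.72316,
ln z₀ = (ln z₁ − r·ln z₂)/(1 − r) = (2.3026 − 0.72316×3.9964)/0.27684 = -2.1220 → z₀ = 0.1198 m
V₃ = V₁ · ln(z₃/z₀)/ln(z₁/z₀) = 2.56 × 7.6941/4.4246 = 4.4517 m/s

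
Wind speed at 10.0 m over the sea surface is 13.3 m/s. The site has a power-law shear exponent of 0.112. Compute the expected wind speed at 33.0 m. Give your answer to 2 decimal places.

Power-law profile: V₂ = V₁ · (z₂/z₁)^α
V₂ = 13.3 × (33.0/10.0)^0.112 = 13.3 × (3.3000)^0.112
    = 13.3 × 1.1431 = 15.2029 m/s

15.20 m/s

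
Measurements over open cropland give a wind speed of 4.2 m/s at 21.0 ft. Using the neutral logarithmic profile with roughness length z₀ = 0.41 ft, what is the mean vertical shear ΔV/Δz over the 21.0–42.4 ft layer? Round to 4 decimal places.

0.0350 m/s/ft

Log law: V₂ = V₁ · ln(z₂/z₀)/ln(z₁/z₀) = 4.2 × 4.6387/3.9361 = 4.9497 m/s
ΔV/Δz = (4.9497 − 4.2)/(42.4 − 21.0) = 0.7497/21.4000 = 0.03503 m/s/ft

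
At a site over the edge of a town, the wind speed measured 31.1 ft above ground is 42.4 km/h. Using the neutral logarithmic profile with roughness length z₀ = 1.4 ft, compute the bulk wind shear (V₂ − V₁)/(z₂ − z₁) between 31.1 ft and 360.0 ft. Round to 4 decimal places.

0.1018 km/h/ft

Log law: V₂ = V₁ · ln(z₂/z₀)/ln(z₁/z₀) = 42.4 × 5.5496/3.1007 = 75.8866 km/h
ΔV/Δz = (75.8866 − 42.4)/(360.0 − 31.1) = 33.4866/328.9000 = 0.10181 km/h/ft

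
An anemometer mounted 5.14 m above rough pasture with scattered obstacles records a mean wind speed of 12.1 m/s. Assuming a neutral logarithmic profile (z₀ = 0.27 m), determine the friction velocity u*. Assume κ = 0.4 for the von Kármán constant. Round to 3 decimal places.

u* ≈ 1.643 m/s

Log law: V(z) = (u*/κ) · ln(z/z₀) ⇒ u* = κ · V / ln(z/z₀)
u* = 0.4 × 12.1 / ln(5.14/0.27) = 0.4 × 12.1 / 2.9464
   = 4.8400 / 2.9464 = 1.6427 m/s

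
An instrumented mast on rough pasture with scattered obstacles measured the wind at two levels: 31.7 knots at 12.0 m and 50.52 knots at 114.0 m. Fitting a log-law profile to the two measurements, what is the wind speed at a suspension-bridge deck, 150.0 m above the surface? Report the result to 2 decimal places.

Log law: V ∝ ln(z/z₀). From the pair, with r = V₁/V₂ = 0.62747,
ln z₀ = (ln z₁ − r·ln z₂)/(1 − r) = (2.4849 − 0.62747×4.7362)/0.37253 = -1.3071 → z₀ = 0.2706 m
V₃ = V₁ · ln(z₃/z₀)/ln(z₁/z₀) = 31.7 × 6.3178/3.7920 = 52.8142 knots

52.81 knots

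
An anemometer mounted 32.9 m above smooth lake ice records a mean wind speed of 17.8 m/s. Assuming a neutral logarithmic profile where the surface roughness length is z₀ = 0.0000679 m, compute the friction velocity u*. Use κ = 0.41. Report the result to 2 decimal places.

Log law: V(z) = (u*/κ) · ln(z/z₀) ⇒ u* = κ · V / ln(z/z₀)
u* = 0.41 × 17.8 / ln(32.9/0.0000679) = 0.41 × 17.8 / 13.0909
   = 7.2980 / 13.0909 = 0.5575 m/s

u* ≈ 0.56 m/s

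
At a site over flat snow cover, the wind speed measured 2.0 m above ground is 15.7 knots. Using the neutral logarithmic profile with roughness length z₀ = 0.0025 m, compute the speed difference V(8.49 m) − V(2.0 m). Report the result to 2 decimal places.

3.40 knots

Log law: V₂ = V₁ · ln(z₂/z₀)/ln(z₁/z₀) = 15.7 × 8.1304/6.6846 = 19.0956 knots
ΔV = 19.0956 − 15.7 = 3.3956 knots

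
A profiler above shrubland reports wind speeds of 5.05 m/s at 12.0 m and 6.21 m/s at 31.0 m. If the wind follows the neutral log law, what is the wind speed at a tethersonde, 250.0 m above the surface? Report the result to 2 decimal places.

8.76 m/s

Log law: V ∝ ln(z/z₀). From the pair, with r = V₁/V₂ = 0.81320,
ln z₀ = (ln z₁ − r·ln z₂)/(1 − r) = (2.4849 − 0.81320×3.4340)/0.18680 = -1.6469 → z₀ = 0.1927 m
V₃ = V₁ · ln(z₃/z₀)/ln(z₁/z₀) = 5.05 × 7.1683/4.1318 = 8.7614 m/s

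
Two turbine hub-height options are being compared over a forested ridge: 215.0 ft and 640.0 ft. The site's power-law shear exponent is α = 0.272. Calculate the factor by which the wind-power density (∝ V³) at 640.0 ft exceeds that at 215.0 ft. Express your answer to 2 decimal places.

Speed ratio: V_B/V_A = (z_B/z_A)^α = (640.0/215.0)^0.272 = (2.9767)^0.272 = 1.34542
Power-density ratio: P_B/P_A = (V_B/V_A)³ = (1.34542)³ = 2.43542

2.44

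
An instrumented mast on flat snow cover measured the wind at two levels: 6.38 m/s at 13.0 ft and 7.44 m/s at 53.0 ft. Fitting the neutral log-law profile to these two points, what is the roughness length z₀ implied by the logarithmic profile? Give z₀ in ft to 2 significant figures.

Log law: V(z) ∝ ln(z/z₀). With r = V₁/V₂ = 6.38/7.44 = 0.85753,
r · ln(z₂/z₀) = ln(z₁/z₀) ⇒ ln z₀ = (ln z₁ − r·ln z₂)/(1 − r)
ln z₀ = (2.56495 − 0.85753×3.97029) / 0.14247 = -5.8936
z₀ = exp(-5.8936) = 0.002757 ft

z₀ ≈ 0.0028 ft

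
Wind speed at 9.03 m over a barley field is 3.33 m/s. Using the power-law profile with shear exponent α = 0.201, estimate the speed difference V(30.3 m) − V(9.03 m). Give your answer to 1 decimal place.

0.9 m/s

Power law: V₂ = V₁ · (z₂/z₁)^α = 3.33 × (3.3555)^0.201 = 4.2474 m/s
ΔV = 4.2474 − 3.33 = 0.9174 m/s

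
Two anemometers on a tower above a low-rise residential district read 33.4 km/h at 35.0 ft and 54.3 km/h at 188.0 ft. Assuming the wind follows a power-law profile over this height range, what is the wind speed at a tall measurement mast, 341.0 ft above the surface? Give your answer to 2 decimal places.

First find α: α = ln(V₂/V₁)/ln(z₂/z₁) = ln(54.3/33.4)/ln(188.0/35.0) = 0.48597/1.68109 = 0.2891
Extrapolate from 188.0 ft to 341.0 ft: V₃ = 54.3 × (341.0/188.0)^0.2891 = 54.3 × 1.1878 = 64.4992 km/h

64.50 km/h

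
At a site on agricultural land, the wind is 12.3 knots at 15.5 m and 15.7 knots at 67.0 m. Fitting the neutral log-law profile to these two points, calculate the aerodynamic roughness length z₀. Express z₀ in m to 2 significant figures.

z₀ ≈ 0.078 m

Log law: V(z) ∝ ln(z/z₀). With r = V₁/V₂ = 12.3/15.7 = 0.78344,
r · ln(z₂/z₀) = ln(z₁/z₀) ⇒ ln z₀ = (ln z₁ − r·ln z₂)/(1 − r)
ln z₀ = (2.74084 − 0.78344×4.20469) / 0.21656 = -2.5549
z₀ = exp(-2.5549) = 0.07770 m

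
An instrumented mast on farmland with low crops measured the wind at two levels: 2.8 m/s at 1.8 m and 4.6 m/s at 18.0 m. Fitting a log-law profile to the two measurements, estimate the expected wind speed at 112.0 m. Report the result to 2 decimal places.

Log law: V ∝ ln(z/z₀). From the pair, with r = V₁/V₂ = 0.60870,
ln z₀ = (ln z₁ − r·ln z₂)/(1 − r) = (0.5878 − 0.60870×2.8904)/0.39130 = -2.9940 → z₀ = 0.05009 m
V₃ = V₁ · ln(z₃/z₀)/ln(z₁/z₀) = 2.8 × 7.7125/3.5818 = 6.0291 m/s

6.03 m/s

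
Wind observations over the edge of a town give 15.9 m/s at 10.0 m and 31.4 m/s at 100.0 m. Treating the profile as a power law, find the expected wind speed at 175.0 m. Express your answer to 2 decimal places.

37.05 m/s

First find α: α = ln(V₂/V₁)/ln(z₂/z₁) = ln(31.4/15.9)/ln(100.0/10.0) = 0.68049/2.30259 = 0.2955
Extrapolate from 100.0 m to 175.0 m: V₃ = 31.4 × (175.0/100.0)^0.2955 = 31.4 × 1.1798 = 37.0472 m/s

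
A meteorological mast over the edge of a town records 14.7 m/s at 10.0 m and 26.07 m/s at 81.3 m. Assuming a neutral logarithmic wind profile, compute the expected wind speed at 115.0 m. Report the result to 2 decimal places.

Log law: V ∝ ln(z/z₀). From the pair, with r = V₁/V₂ = 0.56387,
ln z₀ = (ln z₁ − r·ln z₂)/(1 − r) = (2.3026 − 0.56387×4.3981)/0.43613 = -0.4067 → z₀ = 0.6658 m
V₃ = V₁ · ln(z₃/z₀)/ln(z₁/z₀) = 14.7 × 5.1516/2.7093 = 27.9516 m/s

27.95 m/s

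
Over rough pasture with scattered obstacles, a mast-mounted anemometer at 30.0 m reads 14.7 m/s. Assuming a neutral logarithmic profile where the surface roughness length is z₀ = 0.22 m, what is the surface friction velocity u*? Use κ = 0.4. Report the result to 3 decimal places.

u* ≈ 1.196 m/s

Log law: V(z) = (u*/κ) · ln(z/z₀) ⇒ u* = κ · V / ln(z/z₀)
u* = 0.4 × 14.7 / ln(30.0/0.22) = 0.4 × 14.7 / 4.9153
   = 5.8800 / 4.9153 = 1.1963 m/s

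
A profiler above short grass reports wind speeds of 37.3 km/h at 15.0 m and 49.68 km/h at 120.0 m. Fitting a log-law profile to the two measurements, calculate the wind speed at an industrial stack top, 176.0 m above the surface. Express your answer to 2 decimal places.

51.96 km/h

Log law: V ∝ ln(z/z₀). From the pair, with r = V₁/V₂ = 0.75081,
ln z₀ = (ln z₁ − r·ln z₂)/(1 − r) = (2.7081 − 0.75081×4.7875)/0.24919 = -3.5571 → z₀ = 0.02852 m
V₃ = V₁ · ln(z₃/z₀)/ln(z₁/z₀) = 37.3 × 8.7276/6.2652 = 51.9602 km/h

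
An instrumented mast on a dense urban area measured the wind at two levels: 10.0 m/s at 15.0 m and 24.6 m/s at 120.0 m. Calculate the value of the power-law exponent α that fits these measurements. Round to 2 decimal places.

Power law: V₂/V₁ = (z₂/z₁)^α ⇒ α = ln(V₂/V₁) / ln(z₂/z₁)
α = ln(24.6/10.0) / ln(120.0/15.0) = ln(2.4600) / ln(8.0000)
  = 0.90016 / 2.07944 = 0.43289

α ≈ 0.43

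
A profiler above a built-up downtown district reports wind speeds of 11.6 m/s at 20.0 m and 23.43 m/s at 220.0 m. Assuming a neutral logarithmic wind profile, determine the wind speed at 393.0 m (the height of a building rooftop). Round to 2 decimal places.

26.29 m/s

Log law: V ∝ ln(z/z₀). From the pair, with r = V₁/V₂ = 0.49509,
ln z₀ = (ln z₁ − r·ln z₂)/(1 − r) = (2.9957 − 0.49509×5.3936)/0.50491 = 0.6445 → z₀ = 1.905 m
V₃ = V₁ · ln(z₃/z₀)/ln(z₁/z₀) = 11.6 × 5.3294/2.3513 = 26.2923 m/s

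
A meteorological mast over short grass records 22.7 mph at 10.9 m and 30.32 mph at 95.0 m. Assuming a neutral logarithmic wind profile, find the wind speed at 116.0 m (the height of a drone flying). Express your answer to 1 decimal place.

Log law: V ∝ ln(z/z₀). From the pair, with r = V₁/V₂ = 0.74868,
ln z₀ = (ln z₁ − r·ln z₂)/(1 − r) = (2.3888 − 0.74868×4.5539)/0.25132 = -4.0611 → z₀ = 0.01723 m
V₃ = V₁ · ln(z₃/z₀)/ln(z₁/z₀) = 22.7 × 8.8147/6.4499 = 31.0229 mph

31.0 mph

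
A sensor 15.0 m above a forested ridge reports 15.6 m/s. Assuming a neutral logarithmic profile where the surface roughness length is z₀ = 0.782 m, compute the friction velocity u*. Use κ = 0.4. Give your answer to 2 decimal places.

Log law: V(z) = (u*/κ) · ln(z/z₀) ⇒ u* = κ · V / ln(z/z₀)
u* = 0.4 × 15.6 / ln(15.0/0.782) = 0.4 × 15.6 / 2.9540
   = 6.2400 / 2.9540 = 2.1124 m/s

u* ≈ 2.11 m/s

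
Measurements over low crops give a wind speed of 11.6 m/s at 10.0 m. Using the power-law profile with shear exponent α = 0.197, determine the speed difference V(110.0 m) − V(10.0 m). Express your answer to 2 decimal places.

Power law: V₂ = V₁ · (z₂/z₁)^α = 11.6 × (11.0000)^0.197 = 18.6043 m/s
ΔV = 18.6043 − 11.6 = 7.0043 m/s

7.00 m/s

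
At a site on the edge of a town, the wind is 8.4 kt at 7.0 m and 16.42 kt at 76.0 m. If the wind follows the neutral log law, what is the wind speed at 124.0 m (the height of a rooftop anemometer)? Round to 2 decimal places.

Log law: V ∝ ln(z/z₀). From the pair, with r = V₁/V₂ = 0.51157,
ln z₀ = (ln z₁ − r·ln z₂)/(1 − r) = (1.9459 − 0.51157×4.3307)/0.48843 = -0.5519 → z₀ = 0.5758 m
V₃ = V₁ · ln(z₃/z₀)/ln(z₁/z₀) = 8.4 × 5.3722/2.4978 = 18.0663 kt

18.07 kt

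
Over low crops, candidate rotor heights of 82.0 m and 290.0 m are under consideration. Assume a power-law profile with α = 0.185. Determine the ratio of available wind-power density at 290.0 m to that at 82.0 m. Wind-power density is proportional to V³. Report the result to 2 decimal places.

2.02

Speed ratio: V_B/V_A = (z_B/z_A)^α = (290.0/82.0)^0.185 = (3.5366)^0.185 = 1.26325
Power-density ratio: P_B/P_A = (V_B/V_A)³ = (1.26325)³ = 2.01588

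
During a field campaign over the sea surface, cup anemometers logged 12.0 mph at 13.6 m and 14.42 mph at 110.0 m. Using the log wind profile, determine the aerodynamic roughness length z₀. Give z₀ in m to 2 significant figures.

Log law: V(z) ∝ ln(z/z₀). With r = V₁/V₂ = 12.0/14.42 = 0.83218,
r · ln(z₂/z₀) = ln(z₁/z₀) ⇒ ln z₀ = (ln z₁ − r·ln z₂)/(1 − r)
ln z₀ = (2.61007 − 0.83218×4.70048) / 0.16782 = -7.7556
z₀ = exp(-7.7556) = 0.0004283 m

z₀ ≈ 0.00043 m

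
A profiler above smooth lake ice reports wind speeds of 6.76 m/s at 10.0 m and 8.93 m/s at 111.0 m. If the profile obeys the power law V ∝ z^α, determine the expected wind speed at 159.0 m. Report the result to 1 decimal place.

First find α: α = ln(V₂/V₁)/ln(z₂/z₁) = ln(8.93/6.76)/ln(111.0/10.0) = 0.27839/2.40695 = 0.1157
Extrapolate from 111.0 m to 159.0 m: V₃ = 8.93 × (159.0/111.0)^0.1157 = 8.93 × 1.0424 = 9.3090 m/s

9.3 m/s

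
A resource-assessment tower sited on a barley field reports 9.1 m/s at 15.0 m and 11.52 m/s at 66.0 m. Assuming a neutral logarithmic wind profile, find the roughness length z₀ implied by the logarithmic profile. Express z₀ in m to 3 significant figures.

z₀ ≈ 0.0571 m

Log law: V(z) ∝ ln(z/z₀). With r = V₁/V₂ = 9.1/11.52 = 0.78993,
r · ln(z₂/z₀) = ln(z₁/z₀) ⇒ ln z₀ = (ln z₁ − r·ln z₂)/(1 − r)
ln z₀ = (2.70805 − 0.78993×4.18965) / 0.21007 = -2.8633
z₀ = exp(-2.8633) = 0.05708 m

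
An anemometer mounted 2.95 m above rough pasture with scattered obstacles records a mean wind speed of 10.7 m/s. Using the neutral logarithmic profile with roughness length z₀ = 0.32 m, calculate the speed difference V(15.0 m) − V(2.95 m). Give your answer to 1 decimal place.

7.8 m/s

Log law: V₂ = V₁ · ln(z₂/z₀)/ln(z₁/z₀) = 10.7 × 3.8475/2.2212 = 18.5338 m/s
ΔV = 18.5338 − 10.7 = 7.8338 m/s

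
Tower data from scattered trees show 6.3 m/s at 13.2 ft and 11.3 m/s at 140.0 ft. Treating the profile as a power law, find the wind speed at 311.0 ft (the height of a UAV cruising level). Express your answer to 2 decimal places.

First find α: α = ln(V₂/V₁)/ln(z₂/z₁) = ln(11.3/6.3)/ln(140.0/13.2) = 0.58425/2.36143 = 0.2474
Extrapolate from 140.0 ft to 311.0 ft: V₃ = 11.3 × (311.0/140.0)^0.2474 = 11.3 × 1.2183 = 13.7670 m/s

13.77 m/s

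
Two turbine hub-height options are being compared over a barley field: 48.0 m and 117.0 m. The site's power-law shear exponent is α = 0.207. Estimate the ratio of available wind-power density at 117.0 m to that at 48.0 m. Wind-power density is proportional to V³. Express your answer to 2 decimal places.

1.74

Speed ratio: V_B/V_A = (z_B/z_A)^α = (117.0/48.0)^0.207 = (2.4375)^0.207 = 1.20253
Power-density ratio: P_B/P_A = (V_B/V_A)³ = (1.20253)³ = 1.73897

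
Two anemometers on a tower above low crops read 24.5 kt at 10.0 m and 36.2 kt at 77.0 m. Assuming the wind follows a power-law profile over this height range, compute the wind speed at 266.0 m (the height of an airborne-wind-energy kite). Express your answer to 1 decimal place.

First find α: α = ln(V₂/V₁)/ln(z₂/z₁) = ln(36.2/24.5)/ln(77.0/10.0) = 0.39039/2.04122 = 0.1913
Extrapolate from 77.0 m to 266.0 m: V₃ = 36.2 × (266.0/77.0)^0.1913 = 36.2 × 1.2676 = 45.8856 kt

45.9 kt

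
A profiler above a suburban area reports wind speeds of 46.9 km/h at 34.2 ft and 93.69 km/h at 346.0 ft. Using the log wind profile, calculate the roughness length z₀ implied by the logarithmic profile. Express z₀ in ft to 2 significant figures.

Log law: V(z) ∝ ln(z/z₀). With r = V₁/V₂ = 46.9/93.69 = 0.50059,
r · ln(z₂/z₀) = ln(z₁/z₀) ⇒ ln z₀ = (ln z₁ − r·ln z₂)/(1 − r)
ln z₀ = (3.53223 − 0.50059×5.84644) / 0.49941 = 1.2126
z₀ = exp(1.2126) = 3.362 ft

z₀ ≈ 3.4 ft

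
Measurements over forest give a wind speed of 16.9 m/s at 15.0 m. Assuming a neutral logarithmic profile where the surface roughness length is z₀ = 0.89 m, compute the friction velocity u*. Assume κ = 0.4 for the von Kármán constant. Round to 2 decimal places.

u* ≈ 2.39 m/s

Log law: V(z) = (u*/κ) · ln(z/z₀) ⇒ u* = κ · V / ln(z/z₀)
u* = 0.4 × 16.9 / ln(15.0/0.89) = 0.4 × 16.9 / 2.8246
   = 6.7600 / 2.8246 = 2.3933 m/s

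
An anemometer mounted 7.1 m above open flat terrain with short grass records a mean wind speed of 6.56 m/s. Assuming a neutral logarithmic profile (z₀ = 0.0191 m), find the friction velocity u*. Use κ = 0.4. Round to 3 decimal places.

u* ≈ 0.443 m/s

Log law: V(z) = (u*/κ) · ln(z/z₀) ⇒ u* = κ · V / ln(z/z₀)
u* = 0.4 × 6.56 / ln(7.1/0.0191) = 0.4 × 6.56 / 5.9182
   = 2.6240 / 5.9182 = 0.4434 m/s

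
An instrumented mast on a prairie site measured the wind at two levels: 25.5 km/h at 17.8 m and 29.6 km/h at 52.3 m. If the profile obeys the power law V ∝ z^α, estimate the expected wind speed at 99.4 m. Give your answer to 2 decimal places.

32.35 km/h

First find α: α = ln(V₂/V₁)/ln(z₂/z₁) = ln(29.6/25.5)/ln(52.3/17.8) = 0.14910/1.07780 = 0.1383
Extrapolate from 52.3 m to 99.4 m: V₃ = 29.6 × (99.4/52.3)^0.1383 = 29.6 × 1.0929 = 32.3497 km/h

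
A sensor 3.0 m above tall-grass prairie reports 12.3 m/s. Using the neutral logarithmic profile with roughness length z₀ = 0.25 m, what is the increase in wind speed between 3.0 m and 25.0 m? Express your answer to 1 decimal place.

10.5 m/s

Log law: V₂ = V₁ · ln(z₂/z₀)/ln(z₁/z₀) = 12.3 × 4.6052/2.4849 = 22.7951 m/s
ΔV = 22.7951 − 12.3 = 10.4951 m/s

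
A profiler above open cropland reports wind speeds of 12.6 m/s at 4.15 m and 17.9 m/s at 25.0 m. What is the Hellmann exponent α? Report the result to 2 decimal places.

Power law: V₂/V₁ = (z₂/z₁)^α ⇒ α = ln(V₂/V₁) / ln(z₂/z₁)
α = ln(17.9/12.6) / ln(25.0/4.15) = ln(1.4206) / ln(6.0241)
  = 0.35110 / 1.79577 = 0.19552

α ≈ 0.20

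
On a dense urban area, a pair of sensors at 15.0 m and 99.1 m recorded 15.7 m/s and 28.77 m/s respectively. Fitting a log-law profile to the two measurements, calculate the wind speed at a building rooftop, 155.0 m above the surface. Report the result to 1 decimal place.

31.9 m/s

Log law: V ∝ ln(z/z₀). From the pair, with r = V₁/V₂ = 0.54571,
ln z₀ = (ln z₁ − r·ln z₂)/(1 − r) = (2.7081 − 0.54571×4.5961)/0.45429 = 0.4400 → z₀ = 1.553 m
V₃ = V₁ · ln(z₃/z₀)/ln(z₁/z₀) = 15.7 × 4.6034/2.2680 = 31.8664 m/s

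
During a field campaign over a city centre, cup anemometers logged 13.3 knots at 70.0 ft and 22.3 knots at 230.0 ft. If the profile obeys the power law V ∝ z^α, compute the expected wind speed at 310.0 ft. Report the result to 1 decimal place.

First find α: α = ln(V₂/V₁)/ln(z₂/z₁) = ln(22.3/13.3)/ln(230.0/70.0) = 0.51682/1.18958 = 0.4345
Extrapolate from 230.0 ft to 310.0 ft: V₃ = 22.3 × (310.0/230.0)^0.4345 = 22.3 × 1.1385 = 25.3878 knots

25.4 knots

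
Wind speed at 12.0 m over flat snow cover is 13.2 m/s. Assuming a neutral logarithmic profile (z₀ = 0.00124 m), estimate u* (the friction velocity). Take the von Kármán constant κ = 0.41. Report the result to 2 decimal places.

Log law: V(z) = (u*/κ) · ln(z/z₀) ⇒ u* = κ · V / ln(z/z₀)
u* = 0.41 × 13.2 / ln(12.0/0.00124) = 0.41 × 13.2 / 9.1776
   = 5.4120 / 9.1776 = 0.5897 m/s

u* ≈ 0.59 m/s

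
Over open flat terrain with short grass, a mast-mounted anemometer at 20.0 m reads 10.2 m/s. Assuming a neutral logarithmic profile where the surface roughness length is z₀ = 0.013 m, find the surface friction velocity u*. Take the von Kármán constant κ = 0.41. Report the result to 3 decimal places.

u* ≈ 0.570 m/s

Log law: V(z) = (u*/κ) · ln(z/z₀) ⇒ u* = κ · V / ln(z/z₀)
u* = 0.41 × 10.2 / ln(20.0/0.013) = 0.41 × 10.2 / 7.3385
   = 4.1820 / 7.3385 = 0.5699 m/s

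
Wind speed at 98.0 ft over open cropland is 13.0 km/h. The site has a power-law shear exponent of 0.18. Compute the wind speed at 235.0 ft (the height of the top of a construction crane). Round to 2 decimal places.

15.22 km/h

Power-law profile: V₂ = V₁ · (z₂/z₁)^α
V₂ = 13.0 × (235.0/98.0)^0.18 = 13.0 × (2.3980)^0.18
    = 13.0 × 1.1705 = 15.2165 km/h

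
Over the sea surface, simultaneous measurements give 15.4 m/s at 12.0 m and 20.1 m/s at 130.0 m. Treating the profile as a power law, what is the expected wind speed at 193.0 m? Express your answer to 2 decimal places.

21.01 m/s

First find α: α = ln(V₂/V₁)/ln(z₂/z₁) = ln(20.1/15.4)/ln(130.0/12.0) = 0.26635/2.38263 = 0.1118
Extrapolate from 130.0 m to 193.0 m: V₃ = 20.1 × (193.0/130.0)^0.1118 = 20.1 × 1.0452 = 21.0078 m/s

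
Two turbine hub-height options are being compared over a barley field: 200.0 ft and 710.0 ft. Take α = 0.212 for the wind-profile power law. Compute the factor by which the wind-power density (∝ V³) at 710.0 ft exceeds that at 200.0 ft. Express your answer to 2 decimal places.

2.24

Speed ratio: V_B/V_A = (z_B/z_A)^α = (710.0/200.0)^0.212 = (3.5500)^0.212 = 1.30812
Power-density ratio: P_B/P_A = (V_B/V_A)³ = (1.30812)³ = 2.23844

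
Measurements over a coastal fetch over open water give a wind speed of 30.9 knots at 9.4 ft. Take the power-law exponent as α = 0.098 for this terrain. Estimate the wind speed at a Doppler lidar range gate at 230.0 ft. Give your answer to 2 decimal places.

Power-law profile: V₂ = V₁ · (z₂/z₁)^α
V₂ = 30.9 × (230.0/9.4)^0.098 = 30.9 × (24.4681)^0.098
    = 30.9 × 1.3680 = 42.2709 knots

42.27 knots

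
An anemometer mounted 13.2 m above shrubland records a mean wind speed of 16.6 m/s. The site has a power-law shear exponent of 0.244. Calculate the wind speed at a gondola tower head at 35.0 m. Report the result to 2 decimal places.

21.06 m/s

Power-law profile: V₂ = V₁ · (z₂/z₁)^α
V₂ = 16.6 × (35.0/13.2)^0.244 = 16.6 × (2.6515)^0.244
    = 16.6 × 1.2686 = 21.0591 m/s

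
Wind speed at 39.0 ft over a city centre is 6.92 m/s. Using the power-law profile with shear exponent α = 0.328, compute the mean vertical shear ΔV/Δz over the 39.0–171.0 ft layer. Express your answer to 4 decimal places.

Power law: V₂ = V₁ · (z₂/z₁)^α = 6.92 × (4.3846)^0.328 = 11.2372 m/s
ΔV/Δz = (11.2372 − 6.92)/(171.0 − 39.0) = 4.3172/132.0000 = 0.03271 m/s/ft

0.0327 m/s/ft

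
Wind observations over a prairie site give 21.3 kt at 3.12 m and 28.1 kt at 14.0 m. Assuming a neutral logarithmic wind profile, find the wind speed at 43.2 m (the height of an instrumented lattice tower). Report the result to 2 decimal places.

33.20 kt

Log law: V ∝ ln(z/z₀). From the pair, with r = V₁/V₂ = 0.75801,
ln z₀ = (ln z₁ − r·ln z₂)/(1 − r) = (1.1378 − 0.75801×2.6391)/0.24199 = -3.5645 → z₀ = 0.02831 m
V₃ = V₁ · ln(z₃/z₀)/ln(z₁/z₀) = 21.3 × 7.3304/4.7024 = 33.2039 kt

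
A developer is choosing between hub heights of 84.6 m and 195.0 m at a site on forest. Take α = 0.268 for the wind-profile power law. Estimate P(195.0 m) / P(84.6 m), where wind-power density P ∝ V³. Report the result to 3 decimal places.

1.957

Speed ratio: V_B/V_A = (z_B/z_A)^α = (195.0/84.6)^0.268 = (2.3050)^0.268 = 1.25082
Power-density ratio: P_B/P_A = (V_B/V_A)³ = (1.25082)³ = 1.95696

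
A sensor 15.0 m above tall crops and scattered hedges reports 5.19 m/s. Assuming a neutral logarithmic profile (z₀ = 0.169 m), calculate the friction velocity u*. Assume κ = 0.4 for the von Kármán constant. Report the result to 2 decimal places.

u* ≈ 0.46 m/s

Log law: V(z) = (u*/κ) · ln(z/z₀) ⇒ u* = κ · V / ln(z/z₀)
u* = 0.4 × 5.19 / ln(15.0/0.169) = 0.4 × 5.19 / 4.4859
   = 2.0760 / 4.4859 = 0.4628 m/s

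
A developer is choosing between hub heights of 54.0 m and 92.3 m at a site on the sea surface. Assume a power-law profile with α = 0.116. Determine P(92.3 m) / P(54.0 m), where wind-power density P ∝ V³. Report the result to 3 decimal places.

1.205

Speed ratio: V_B/V_A = (z_B/z_A)^α = (92.3/54.0)^0.116 = (1.7093)^0.116 = 1.06416
Power-density ratio: P_B/P_A = (V_B/V_A)³ = (1.06416)³ = 1.20508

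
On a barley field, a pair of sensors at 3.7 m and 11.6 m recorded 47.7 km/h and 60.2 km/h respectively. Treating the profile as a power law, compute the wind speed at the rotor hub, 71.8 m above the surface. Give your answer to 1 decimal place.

First find α: α = ln(V₂/V₁)/ln(z₂/z₁) = ln(60.2/47.7)/ln(11.6/3.7) = 0.23274/1.14267 = 0.2037
Extrapolate from 11.6 m to 71.8 m: V₃ = 60.2 × (71.8/11.6)^0.2037 = 60.2 × 1.4496 = 87.2658 km/h

87.3 km/h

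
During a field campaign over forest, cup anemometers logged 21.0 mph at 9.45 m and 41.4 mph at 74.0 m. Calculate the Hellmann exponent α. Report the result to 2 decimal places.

Power law: V₂/V₁ = (z₂/z₁)^α ⇒ α = ln(V₂/V₁) / ln(z₂/z₁)
α = ln(41.4/21.0) / ln(74.0/9.45) = ln(1.9714) / ln(7.8307)
  = 0.67876 / 2.05805 = 0.32981

α ≈ 0.33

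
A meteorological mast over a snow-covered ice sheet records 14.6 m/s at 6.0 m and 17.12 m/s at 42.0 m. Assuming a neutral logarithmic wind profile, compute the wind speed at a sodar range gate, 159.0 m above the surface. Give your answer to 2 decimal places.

18.84 m/s

Log law: V ∝ ln(z/z₀). From the pair, with r = V₁/V₂ = 0.85280,
ln z₀ = (ln z₁ − r·ln z₂)/(1 − r) = (1.7918 − 0.85280×3.7377)/0.14720 = -9.4822 → z₀ = 0.00007620 m
V₃ = V₁ · ln(z₃/z₀)/ln(z₁/z₀) = 14.6 × 14.5511/11.2739 = 18.8440 m/s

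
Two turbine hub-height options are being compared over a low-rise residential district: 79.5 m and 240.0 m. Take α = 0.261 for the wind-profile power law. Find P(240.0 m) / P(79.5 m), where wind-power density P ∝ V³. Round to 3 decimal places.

Speed ratio: V_B/V_A = (z_B/z_A)^α = (240.0/79.5)^0.261 = (3.0189)^0.261 = 1.33426
Power-density ratio: P_B/P_A = (V_B/V_A)³ = (1.33426)³ = 2.37530

2.375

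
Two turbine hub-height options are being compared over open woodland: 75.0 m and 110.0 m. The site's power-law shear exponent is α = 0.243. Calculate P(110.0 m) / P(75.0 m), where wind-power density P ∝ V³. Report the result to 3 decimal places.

Speed ratio: V_B/V_A = (z_B/z_A)^α = (110.0/75.0)^0.243 = (1.4667)^0.243 = 1.09754
Power-density ratio: P_B/P_A = (V_B/V_A)³ = (1.09754)³ = 1.32207

1.322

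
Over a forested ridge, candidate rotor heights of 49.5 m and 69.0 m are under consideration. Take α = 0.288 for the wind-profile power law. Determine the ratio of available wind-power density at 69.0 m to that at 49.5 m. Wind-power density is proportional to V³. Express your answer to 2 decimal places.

1.33

Speed ratio: V_B/V_A = (z_B/z_A)^α = (69.0/49.5)^0.288 = (1.3939)^0.288 = 1.10038
Power-density ratio: P_B/P_A = (V_B/V_A)³ = (1.10038)³ = 1.33238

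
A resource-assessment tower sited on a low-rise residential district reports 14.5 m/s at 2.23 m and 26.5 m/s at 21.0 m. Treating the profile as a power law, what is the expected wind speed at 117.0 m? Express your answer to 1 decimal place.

First find α: α = ln(V₂/V₁)/ln(z₂/z₁) = ln(26.5/14.5)/ln(21.0/2.23) = 0.60300/2.24252 = 0.2689
Extrapolate from 21.0 m to 117.0 m: V₃ = 26.5 × (117.0/21.0)^0.2689 = 26.5 × 1.5870 = 42.0562 m/s

42.1 m/s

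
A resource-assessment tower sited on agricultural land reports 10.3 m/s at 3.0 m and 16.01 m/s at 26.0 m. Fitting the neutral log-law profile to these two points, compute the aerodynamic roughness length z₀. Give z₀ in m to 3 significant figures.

z₀ ≈ 0.0610 m

Log law: V(z) ∝ ln(z/z₀). With r = V₁/V₂ = 10.3/16.01 = 0.64335,
r · ln(z₂/z₀) = ln(z₁/z₀) ⇒ ln z₀ = (ln z₁ − r·ln z₂)/(1 − r)
ln z₀ = (1.09861 − 0.64335×3.25810) / 0.35665 = -2.7968
z₀ = exp(-2.7968) = 0.06101 m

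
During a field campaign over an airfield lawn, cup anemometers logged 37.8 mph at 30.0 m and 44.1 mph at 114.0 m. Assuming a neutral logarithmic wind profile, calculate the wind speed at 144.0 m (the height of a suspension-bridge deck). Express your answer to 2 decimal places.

45.20 mph

Log law: V ∝ ln(z/z₀). From the pair, with r = V₁/V₂ = 0.85714,
ln z₀ = (ln z₁ − r·ln z₂)/(1 − r) = (3.4012 − 0.85714×4.7362)/0.14286 = -4.6088 → z₀ = 0.009964 m
V₃ = V₁ · ln(z₃/z₀)/ln(z₁/z₀) = 37.8 × 9.5786/8.0100 = 45.2025 mph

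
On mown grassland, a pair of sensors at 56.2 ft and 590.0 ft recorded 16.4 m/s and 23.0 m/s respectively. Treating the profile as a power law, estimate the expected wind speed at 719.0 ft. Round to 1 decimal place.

First find α: α = ln(V₂/V₁)/ln(z₂/z₁) = ln(23.0/16.4)/ln(590.0/56.2) = 0.33821/2.35121 = 0.1438
Extrapolate from 590.0 ft to 719.0 ft: V₃ = 23.0 × (719.0/590.0)^0.1438 = 23.0 × 1.0289 = 23.6636 m/s

23.7 m/s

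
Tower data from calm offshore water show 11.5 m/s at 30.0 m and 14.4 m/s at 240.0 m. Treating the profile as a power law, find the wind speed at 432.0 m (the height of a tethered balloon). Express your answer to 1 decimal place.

15.3 m/s

First find α: α = ln(V₂/V₁)/ln(z₂/z₁) = ln(14.4/11.5)/ln(240.0/30.0) = 0.22488/2.07944 = 0.1081
Extrapolate from 240.0 m to 432.0 m: V₃ = 14.4 × (432.0/240.0)^0.1081 = 14.4 × 1.0656 = 15.3451 m/s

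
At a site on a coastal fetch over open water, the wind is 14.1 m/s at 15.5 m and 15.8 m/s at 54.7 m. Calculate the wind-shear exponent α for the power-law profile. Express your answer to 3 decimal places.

Power law: V₂/V₁ = (z₂/z₁)^α ⇒ α = ln(V₂/V₁) / ln(z₂/z₁)
α = ln(15.8/14.1) / ln(54.7/15.5) = ln(1.1206) / ln(3.5290)
  = 0.11384 / 1.26102 = 0.09027

α ≈ 0.090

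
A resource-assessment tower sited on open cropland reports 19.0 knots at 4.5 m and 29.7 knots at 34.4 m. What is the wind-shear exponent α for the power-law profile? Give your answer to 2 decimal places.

α ≈ 0.22

Power law: V₂/V₁ = (z₂/z₁)^α ⇒ α = ln(V₂/V₁) / ln(z₂/z₁)
α = ln(29.7/19.0) / ln(34.4/4.5) = ln(1.5632) / ln(7.6444)
  = 0.44671 / 2.03398 = 0.21962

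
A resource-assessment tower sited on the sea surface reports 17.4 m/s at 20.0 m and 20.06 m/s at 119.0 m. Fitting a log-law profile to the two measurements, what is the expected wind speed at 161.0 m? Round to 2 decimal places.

Log law: V ∝ ln(z/z₀). From the pair, with r = V₁/V₂ = 0.86740,
ln z₀ = (ln z₁ − r·ln z₂)/(1 − r) = (2.9957 − 0.86740×4.7791)/0.13260 = -8.6701 → z₀ = 0.0001716 m
V₃ = V₁ · ln(z₃/z₀)/ln(z₁/z₀) = 17.4 × 13.7515/11.6658 = 20.5109 m/s

20.51 m/s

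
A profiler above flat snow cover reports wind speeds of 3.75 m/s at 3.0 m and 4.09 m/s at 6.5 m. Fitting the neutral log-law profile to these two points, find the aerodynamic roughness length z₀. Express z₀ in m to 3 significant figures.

z₀ ≈ 0.000594 m

Log law: V(z) ∝ ln(z/z₀). With r = V₁/V₂ = 3.75/4.09 = 0.91687,
r · ln(z₂/z₀) = ln(z₁/z₀) ⇒ ln z₀ = (ln z₁ − r·ln z₂)/(1 − r)
ln z₀ = (1.09861 − 0.91687×1.87180) / 0.08313 = -7.4292
z₀ = exp(-7.4292) = 0.0005937 m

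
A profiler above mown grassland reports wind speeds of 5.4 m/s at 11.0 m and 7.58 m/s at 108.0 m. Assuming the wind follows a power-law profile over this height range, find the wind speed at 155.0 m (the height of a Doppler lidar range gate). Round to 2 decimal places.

8.00 m/s

First find α: α = ln(V₂/V₁)/ln(z₂/z₁) = ln(7.58/5.4)/ln(108.0/11.0) = 0.33911/2.28424 = 0.1485
Extrapolate from 108.0 m to 155.0 m: V₃ = 7.58 × (155.0/108.0)^0.1485 = 7.58 × 1.0551 = 7.9977 m/s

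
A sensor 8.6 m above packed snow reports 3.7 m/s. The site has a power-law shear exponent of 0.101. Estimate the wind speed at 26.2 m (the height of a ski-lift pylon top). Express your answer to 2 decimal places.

Power-law profile: V₂ = V₁ · (z₂/z₁)^α
V₂ = 3.7 × (26.2/8.6)^0.101 = 3.7 × (3.0465)^0.101
    = 3.7 × 1.1191 = 4.1406 m/s

4.14 m/s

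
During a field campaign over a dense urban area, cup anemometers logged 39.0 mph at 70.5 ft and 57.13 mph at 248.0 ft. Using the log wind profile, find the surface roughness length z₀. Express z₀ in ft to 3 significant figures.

z₀ ≈ 4.71 ft

Log law: V(z) ∝ ln(z/z₀). With r = V₁/V₂ = 39.0/57.13 = 0.68265,
r · ln(z₂/z₀) = ln(z₁/z₀) ⇒ ln z₀ = (ln z₁ − r·ln z₂)/(1 − r)
ln z₀ = (4.25561 − 0.68265×5.51343) / 0.31735 = 1.5499
z₀ = exp(1.5499) = 4.711 ft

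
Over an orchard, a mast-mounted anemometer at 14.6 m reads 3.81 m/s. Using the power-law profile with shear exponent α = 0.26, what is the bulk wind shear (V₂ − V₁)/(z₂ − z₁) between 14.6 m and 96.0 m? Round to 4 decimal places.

0.0296 m/s/m

Power law: V₂ = V₁ · (z₂/z₁)^α = 3.81 × (6.5753)^0.26 = 6.2170 m/s
ΔV/Δz = (6.2170 − 3.81)/(96.0 − 14.6) = 2.4070/81.4000 = 0.02957 m/s/m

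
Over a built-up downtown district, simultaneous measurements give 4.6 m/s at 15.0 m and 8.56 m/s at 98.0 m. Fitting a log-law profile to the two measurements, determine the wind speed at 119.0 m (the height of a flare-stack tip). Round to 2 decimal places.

8.97 m/s

Log law: V ∝ ln(z/z₀). From the pair, with r = V₁/V₂ = 0.53738,
ln z₀ = (ln z₁ − r·ln z₂)/(1 − r) = (2.7081 − 0.53738×4.5850)/0.46262 = 0.5278 → z₀ = 1.695 m
V₃ = V₁ · ln(z₃/z₀)/ln(z₁/z₀) = 4.6 × 4.2513/2.1803 = 8.9696 m/s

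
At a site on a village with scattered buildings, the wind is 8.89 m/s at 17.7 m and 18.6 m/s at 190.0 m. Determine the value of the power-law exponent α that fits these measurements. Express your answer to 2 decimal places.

α ≈ 0.31

Power law: V₂/V₁ = (z₂/z₁)^α ⇒ α = ln(V₂/V₁) / ln(z₂/z₁)
α = ln(18.6/8.89) / ln(190.0/17.7) = ln(2.0922) / ln(10.7345)
  = 0.73823 / 2.37346 = 0.31104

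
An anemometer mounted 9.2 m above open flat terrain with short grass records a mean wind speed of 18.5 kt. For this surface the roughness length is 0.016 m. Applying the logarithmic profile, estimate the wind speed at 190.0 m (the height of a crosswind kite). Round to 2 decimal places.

27.32 kt

Log law: V(z) ∝ ln(z/z₀), so V₂/V₁ = ln(z₂/z₀) / ln(z₁/z₀).
ln(190.0/0.016) = 9.3822, ln(9.2/0.016) = 6.3544
V₂ = 18.5 × 9.3822/6.3544 = 18.5 × 1.4765 = 27.3151 kt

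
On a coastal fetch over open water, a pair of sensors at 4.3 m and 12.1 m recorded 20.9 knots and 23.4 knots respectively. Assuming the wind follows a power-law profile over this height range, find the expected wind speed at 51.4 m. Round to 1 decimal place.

First find α: α = ln(V₂/V₁)/ln(z₂/z₁) = ln(23.4/20.9)/ln(12.1/4.3) = 0.11299/1.03459 = 0.1092
Extrapolate from 12.1 m to 51.4 m: V₃ = 23.4 × (51.4/12.1)^0.1092 = 23.4 × 1.1711 = 27.4043 knots

27.4 knots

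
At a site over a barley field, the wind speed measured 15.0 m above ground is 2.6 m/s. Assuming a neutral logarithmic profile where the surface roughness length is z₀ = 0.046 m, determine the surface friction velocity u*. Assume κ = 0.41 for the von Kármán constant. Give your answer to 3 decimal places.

Log law: V(z) = (u*/κ) · ln(z/z₀) ⇒ u* = κ · V / ln(z/z₀)
u* = 0.41 × 2.6 / ln(15.0/0.046) = 0.41 × 2.6 / 5.7872
   = 1.0660 / 5.7872 = 0.1842 m/s

u* ≈ 0.184 m/s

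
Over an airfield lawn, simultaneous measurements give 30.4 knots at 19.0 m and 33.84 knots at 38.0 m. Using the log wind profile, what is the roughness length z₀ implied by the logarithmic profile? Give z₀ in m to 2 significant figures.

Log law: V(z) ∝ ln(z/z₀). With r = V₁/V₂ = 30.4/33.84 = 0.89835,
r · ln(z₂/z₀) = ln(z₁/z₀) ⇒ ln z₀ = (ln z₁ − r·ln z₂)/(1 − r)
ln z₀ = (2.94444 − 0.89835×3.63759) / 0.10165 = -3.1810
z₀ = exp(-3.1810) = 0.04154 m

z₀ ≈ 0.042 m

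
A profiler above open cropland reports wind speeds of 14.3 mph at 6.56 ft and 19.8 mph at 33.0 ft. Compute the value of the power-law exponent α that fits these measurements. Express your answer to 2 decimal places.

α ≈ 0.20

Power law: V₂/V₁ = (z₂/z₁)^α ⇒ α = ln(V₂/V₁) / ln(z₂/z₁)
α = ln(19.8/14.3) / ln(33.0/6.56) = ln(1.3846) / ln(5.0305)
  = 0.32542 / 1.61552 = 0.20144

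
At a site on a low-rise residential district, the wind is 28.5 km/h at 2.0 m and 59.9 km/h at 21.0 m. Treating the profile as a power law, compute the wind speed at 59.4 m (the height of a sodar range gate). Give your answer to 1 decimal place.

83.2 km/h

First find α: α = ln(V₂/V₁)/ln(z₂/z₁) = ln(59.9/28.5)/ln(21.0/2.0) = 0.74277/2.35138 = 0.3159
Extrapolate from 21.0 m to 59.4 m: V₃ = 59.9 × (59.4/21.0)^0.3159 = 59.9 × 1.3888 = 83.1901 km/h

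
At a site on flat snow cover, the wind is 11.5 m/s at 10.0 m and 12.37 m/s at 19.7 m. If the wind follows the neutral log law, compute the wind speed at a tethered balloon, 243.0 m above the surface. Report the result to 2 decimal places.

15.59 m/s

Log law: V ∝ ln(z/z₀). From the pair, with r = V₁/V₂ = 0.92967,
ln z₀ = (ln z₁ − r·ln z₂)/(1 − r) = (2.3026 − 0.92967×2.9806)/0.07033 = -6.6599 → z₀ = 0.001281 m
V₃ = V₁ · ln(z₃/z₀)/ln(z₁/z₀) = 11.5 × 12.1530/8.9625 = 15.5938 m/s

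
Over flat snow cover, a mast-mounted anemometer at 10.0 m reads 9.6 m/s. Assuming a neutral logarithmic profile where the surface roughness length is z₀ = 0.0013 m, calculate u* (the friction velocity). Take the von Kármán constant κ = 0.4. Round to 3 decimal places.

u* ≈ 0.429 m/s

Log law: V(z) = (u*/κ) · ln(z/z₀) ⇒ u* = κ · V / ln(z/z₀)
u* = 0.4 × 9.6 / ln(10.0/0.0013) = 0.4 × 9.6 / 8.9480
   = 3.8400 / 8.9480 = 0.4291 m/s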